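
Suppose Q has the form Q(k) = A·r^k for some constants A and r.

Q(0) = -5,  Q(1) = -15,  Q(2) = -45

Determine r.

3

Consecutive ratio: -15/(-5) = 3, and -45/(-15) = 3, so r = 3.
Then A·3^0 = -5 gives A = -5, and Q(k) = -5·3^k.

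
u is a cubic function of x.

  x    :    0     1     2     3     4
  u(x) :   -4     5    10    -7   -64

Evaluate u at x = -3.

First differences: 9, 5, -17, -57. Second differences: -4, -22, -40. Third differences: -18, -18.
Level-3 differences are constant, so u has degree 3.
Fitting a degree-3 polynomial gives u(x) = -3x³ + 7x² + 5x - 4.
Then u(-3) = 125.

125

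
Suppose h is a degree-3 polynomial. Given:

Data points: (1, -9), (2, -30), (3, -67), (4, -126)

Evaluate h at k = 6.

-334

Write h(k) = ak³ + bk² + ck + d; the 4 given values yield a linear system in the 4 coefficients.
Solving, h(k) = -k³ - 2k² - 8k + 2.
Then h(6) = -334.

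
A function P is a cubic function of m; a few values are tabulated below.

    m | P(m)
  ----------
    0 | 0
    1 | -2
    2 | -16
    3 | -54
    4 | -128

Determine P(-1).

2

First differences: -2, -14, -38, -74. Second differences: -12, -24, -36. Third differences: -12, -12.
Level-3 differences are constant, so P has degree 3.
Fitting a degree-3 polynomial gives P(m) = -2m³.
Then P(-1) = 2.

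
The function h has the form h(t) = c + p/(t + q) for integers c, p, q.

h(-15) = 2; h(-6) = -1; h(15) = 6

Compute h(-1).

(h(t) − c)(t + q) = p for each data point; the three points give a linear system in c and q, then p follows.
Solving: c = 4, q = 0, p = 30, so h(t) = 4 + 30/(t + 0).
Then h(-1) = 4 + 30/(-1) = -26.

-26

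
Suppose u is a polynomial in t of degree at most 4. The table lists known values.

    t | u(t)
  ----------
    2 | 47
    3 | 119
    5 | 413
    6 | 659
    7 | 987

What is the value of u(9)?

Write u(t) = at^4 + bt³ + ct² + dt + e; the 5 given values yield a linear system in the 5 coefficients.
Solving, the leading coefficient vanishes, and u(t) = 2t³ + 5t² + 9t - 7.
Then u(9) = 1937.

1937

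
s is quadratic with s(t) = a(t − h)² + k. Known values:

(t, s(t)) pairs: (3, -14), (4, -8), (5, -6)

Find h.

5

First differences 6, 2; second difference -4 = 2a, so a = -2.
Expanding, the t-coefficient is −2ah = 4h; matching it to the data gives h = 5, and then k = -6.
So s(t) = -2(t − 5)² − 6.
Hence h = 5.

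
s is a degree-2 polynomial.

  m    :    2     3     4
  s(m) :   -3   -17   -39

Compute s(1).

3

Write s(m) = am² + bm + c; the 3 given values yield a linear system in the 3 coefficients.
Solving, s(m) = -4m² + 6m + 1.
Then s(1) = 3.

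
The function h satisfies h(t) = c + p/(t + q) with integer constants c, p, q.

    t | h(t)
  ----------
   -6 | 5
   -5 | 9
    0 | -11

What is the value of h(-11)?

(h(t) − c)(t + q) = p for each data point; the three points give a linear system in c and q, then p follows.
Solving: c = -3, q = 3, p = -24, so h(t) = -3 − 24/(t + 3).
Then h(-11) = -3 − 24/(-8) = 0.

0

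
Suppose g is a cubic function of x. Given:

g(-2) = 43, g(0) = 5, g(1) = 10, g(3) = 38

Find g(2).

23

Write g(x) = ax³ + bx² + cx + d; the 4 given values yield a linear system in the 4 coefficients.
Solving, g(x) = -x³ + 7x² - x + 5.
Then g(2) = 23.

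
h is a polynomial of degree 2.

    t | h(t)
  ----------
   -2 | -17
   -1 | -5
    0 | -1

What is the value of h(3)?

Write h(t) = at² + bt + c; the 3 given values yield a linear system in the 3 coefficients.
Solving, h(t) = -4t² - 1.
Then h(3) = -37.

-37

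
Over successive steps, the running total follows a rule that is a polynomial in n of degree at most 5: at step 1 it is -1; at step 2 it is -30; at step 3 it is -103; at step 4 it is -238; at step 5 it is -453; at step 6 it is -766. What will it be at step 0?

2

Write the value at n as f(n).
First differences: -29, -73, -135, -215, -313. Second differences: -44, -62, -80, -98. Third differences: -18, -18, -18.
Level-3 differences are constant, so f has degree 3.
Fitting a degree-3 polynomial gives f(n) = -3n³ - 4n² + 4n + 2.
Then f(0) = 2.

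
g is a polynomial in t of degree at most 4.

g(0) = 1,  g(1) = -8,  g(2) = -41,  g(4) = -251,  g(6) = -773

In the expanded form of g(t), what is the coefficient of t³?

Write g(t) = at^4 + bt³ + ct² + dt + e; the 5 given values yield a linear system in the 5 coefficients.
Solving, the leading coefficient vanishes, and g(t) = -3t³ - 3t² - 3t + 1.
The coefficient of t³ is -3.

-3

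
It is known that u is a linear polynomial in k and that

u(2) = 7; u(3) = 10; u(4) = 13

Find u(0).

1

First differences: 3, 3.
Level-1 differences are constant, so u has degree 1.
Fitting a degree-1 polynomial gives u(k) = 3k + 1.
Then u(0) = 1.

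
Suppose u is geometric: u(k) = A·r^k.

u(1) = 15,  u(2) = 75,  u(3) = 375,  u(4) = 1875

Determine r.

Consecutive ratio: 75/15 = 5, and 375/75 = 5, so r = 5.
Then A·5^1 = 15 gives A = 3, and u(k) = 3·5^k.

5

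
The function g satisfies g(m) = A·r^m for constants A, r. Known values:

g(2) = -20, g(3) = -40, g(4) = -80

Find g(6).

-320

Consecutive ratio: -40/(-20) = 2, and -80/(-40) = 2, so r = 2.
Then A·2^2 = -20 gives A = -5, and g(m) = -5·2^m.
g(6) = -5·2^6 = -320.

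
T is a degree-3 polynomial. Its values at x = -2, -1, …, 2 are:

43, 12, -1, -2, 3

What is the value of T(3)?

First differences: -31, -13, -1, 5. Second differences: 18, 12, 6. Third differences: -6, -6.
Level-3 differences are constant, so T has degree 3.
Fitting a degree-3 polynomial gives T(x) = -x³ + 6x² - 6x - 1.
Then T(3) = 8.

8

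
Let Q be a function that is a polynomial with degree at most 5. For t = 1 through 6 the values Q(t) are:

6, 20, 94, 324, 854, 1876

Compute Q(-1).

Write Q(t) = at^5 + bt^4 + ct³ + dt² + et + p; the 6 given values yield a linear system in the 6 coefficients.
Solving, the leading coefficient vanishes, and Q(t) = 2t^4 - 4t³ + 4t² + 4.
Then Q(-1) = 14.

14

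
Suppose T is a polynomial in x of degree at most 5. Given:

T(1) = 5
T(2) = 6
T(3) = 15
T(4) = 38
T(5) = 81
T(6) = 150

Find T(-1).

3

First differences: 1, 9, 23, 43, 69. Second differences: 8, 14, 20, 26. Third differences: 6, 6, 6.
Level-3 differences are constant, so T has degree 3.
Fitting a degree-3 polynomial gives T(x) = x³ - 2x² + 6.
Then T(-1) = 3.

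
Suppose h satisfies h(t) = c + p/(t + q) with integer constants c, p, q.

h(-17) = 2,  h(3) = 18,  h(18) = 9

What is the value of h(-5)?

-14

(h(t) − c)(t + q) = p for each data point; the three points give a linear system in c and q, then p follows.
Solving: c = 6, q = 2, p = 60, so h(t) = 6 + 60/(t + 2).
Then h(-5) = 6 + 60/(-3) = -14.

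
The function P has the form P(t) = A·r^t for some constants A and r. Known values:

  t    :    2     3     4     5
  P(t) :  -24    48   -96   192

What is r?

Consecutive ratio: 48/(-24) = -2, and -96/48 = -2, so r = -2.
Then A·(-2)^2 = -24 gives A = -6, and P(t) = -6·(-2)^t.

-2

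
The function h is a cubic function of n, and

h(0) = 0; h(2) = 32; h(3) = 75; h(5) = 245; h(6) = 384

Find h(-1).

Write h(n) = an³ + bn² + cn + d; the 5 given values yield a linear system in the 4 coefficients.
Solving, h(n) = n³ + 4n² + 4n.
Then h(-1) = -1.

-1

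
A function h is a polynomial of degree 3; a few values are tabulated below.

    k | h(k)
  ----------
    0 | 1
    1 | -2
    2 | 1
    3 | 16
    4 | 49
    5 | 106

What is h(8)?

481

First differences: -3, 3, 15, 33, 57. Second differences: 6, 12, 18, 24. Third differences: 6, 6, 6.
Level-3 differences are constant, so h has degree 3.
Fitting a degree-3 polynomial gives h(k) = k³ - 4k + 1.
Then h(8) = 481.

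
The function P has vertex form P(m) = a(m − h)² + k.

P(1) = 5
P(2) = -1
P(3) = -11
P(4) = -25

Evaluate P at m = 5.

-43

First differences -6, -10, -14; second difference -4 = 2a, so a = -2.
Expanding, the m-coefficient is −2ah = 4h; matching it to the data gives h = 0, and then k = 7.
So P(m) = -2(m + 0)² + 7.
P(5) = -2·5² + 7 = -43.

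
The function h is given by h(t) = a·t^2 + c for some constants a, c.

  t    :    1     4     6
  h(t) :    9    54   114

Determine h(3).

From h(1) = 9 and h(4) = 54: 1a + c = 9 and 16a + c = 54.
Subtracting: 15a = 45, so a = 3; then c = 9 − 3·1 = 6.
So h(t) = 3t² + 6, and h(3) = 33.

33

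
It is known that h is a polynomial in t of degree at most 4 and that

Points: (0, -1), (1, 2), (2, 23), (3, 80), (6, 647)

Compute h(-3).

Write h(t) = at^4 + bt³ + ct² + dt + e; the 5 given values yield a linear system in the 5 coefficients.
Solving, the leading coefficient vanishes, and h(t) = 3t³ - 1.
Then h(-3) = -82.

-82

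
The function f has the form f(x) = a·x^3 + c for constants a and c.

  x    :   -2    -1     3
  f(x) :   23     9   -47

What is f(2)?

-9

From f(-2) = 23 and f(-1) = 9: -8a + c = 23 and -1a + c = 9.
Subtracting: 7a = -14, so a = -2; then c = 23 − (-2)·(-8) = 7.
So f(x) = -2x³ + 7, and f(2) = -9.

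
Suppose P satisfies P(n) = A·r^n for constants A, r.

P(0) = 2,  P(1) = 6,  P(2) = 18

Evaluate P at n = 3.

Consecutive ratio: 6/2 = 3, and 18/6 = 3, so r = 3.
Then A·3^0 = 2 gives A = 2, and P(n) = 2·3^n.
P(3) = 2·3^3 = 54.

54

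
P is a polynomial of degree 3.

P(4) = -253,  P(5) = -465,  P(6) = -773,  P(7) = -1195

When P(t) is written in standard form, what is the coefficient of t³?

Write P(t) = at³ + bt² + ct + d; the 4 given values yield a linear system in the 4 coefficients.
Solving, P(t) = -3t³ - 3t² - 2t - 5.
The coefficient of t³ is -3.

-3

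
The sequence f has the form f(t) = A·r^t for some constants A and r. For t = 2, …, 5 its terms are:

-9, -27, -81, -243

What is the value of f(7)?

Consecutive ratio: -27/(-9) = 3, and -81/(-27) = 3, so r = 3.
Then A·3^2 = -9 gives A = -1, and f(t) = -1·3^t.
f(7) = -1·3^7 = -2187.

-2187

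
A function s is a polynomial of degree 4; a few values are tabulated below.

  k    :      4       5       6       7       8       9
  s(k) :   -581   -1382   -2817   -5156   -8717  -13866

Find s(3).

Write s(k) = ak^4 + bk³ + ck² + dk + e; the 6 given values yield a linear system in the 5 coefficients.
Solving, s(k) = -2k^4 - k³ - 2k + 3.
Then s(3) = -192.

-192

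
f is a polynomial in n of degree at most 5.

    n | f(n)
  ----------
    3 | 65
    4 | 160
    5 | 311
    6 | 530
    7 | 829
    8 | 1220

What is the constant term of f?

Write f(n) = an^5 + bn^4 + cn³ + dn² + en + p; the 6 given values yield a linear system in the 6 coefficients.
Solving, the top 2 coefficients vanish, and f(n) = 2n³ + 4n² - 7n - 4.
The constant term is f(0) = -4.

-4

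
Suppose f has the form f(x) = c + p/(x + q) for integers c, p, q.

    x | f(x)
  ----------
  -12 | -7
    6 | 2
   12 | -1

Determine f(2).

14

(f(x) − c)(x + q) = p for each data point; the three points give a linear system in c and q, then p follows.
Solving: c = -4, q = 0, p = 36, so f(x) = -4 + 36/(x + 0).
Then f(2) = -4 + 36/2 = 14.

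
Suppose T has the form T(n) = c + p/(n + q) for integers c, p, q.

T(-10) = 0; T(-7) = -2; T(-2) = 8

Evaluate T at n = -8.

-1

(T(n) − c)(n + q) = p for each data point; the three points give a linear system in c and q, then p follows.
Solving: c = 2, q = 4, p = 12, so T(n) = 2 + 12/(n + 4).
Then T(-8) = 2 + 12/(-4) = -1.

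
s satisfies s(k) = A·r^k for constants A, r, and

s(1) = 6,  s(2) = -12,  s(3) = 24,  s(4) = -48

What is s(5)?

96

Consecutive ratio: -12/6 = -2, and 24/(-12) = -2, so r = -2.
Then A·(-2)^1 = 6 gives A = -3, and s(k) = -3·(-2)^k.
s(5) = -3·(-2)^5 = 96.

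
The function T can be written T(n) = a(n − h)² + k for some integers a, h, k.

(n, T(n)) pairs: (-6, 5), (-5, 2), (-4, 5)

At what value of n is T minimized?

-5

First differences -3, 3; second difference 6 = 2a, so a = 3.
Expanding, the n-coefficient is −2ah = -6h; matching it to the data gives h = -5, and then k = 2.
So T(n) = 3(n + 5)² + 2.
Hence h = -5.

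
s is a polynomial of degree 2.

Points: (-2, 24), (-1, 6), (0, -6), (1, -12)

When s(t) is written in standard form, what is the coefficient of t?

-9

Write s(t) = at² + bt + c; the 4 given values yield a linear system in the 3 coefficients.
Solving, s(t) = 3t² - 9t - 6.
The coefficient of t is -9.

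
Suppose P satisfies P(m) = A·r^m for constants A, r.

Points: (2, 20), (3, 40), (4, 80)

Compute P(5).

Consecutive ratio: 40/20 = 2, and 80/40 = 2, so r = 2.
Then A·2^2 = 20 gives A = 5, and P(m) = 5·2^m.
P(5) = 5·2^5 = 160.

160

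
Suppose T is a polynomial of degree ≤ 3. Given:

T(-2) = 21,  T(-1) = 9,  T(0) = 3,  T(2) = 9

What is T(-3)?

Write T(x) = ax³ + bx² + cx + d; the 4 given values yield a linear system in the 4 coefficients.
Solving, the leading coefficient vanishes, and T(x) = 3x² - 3x + 3.
Then T(-3) = 39.

39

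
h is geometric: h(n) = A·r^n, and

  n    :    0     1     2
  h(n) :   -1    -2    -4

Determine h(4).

Consecutive ratio: -2/(-1) = 2, and -4/(-2) = 2, so r = 2.
Then A·2^0 = -1 gives A = -1, and h(n) = -1·2^n.
h(4) = -1·2^4 = -16.

-16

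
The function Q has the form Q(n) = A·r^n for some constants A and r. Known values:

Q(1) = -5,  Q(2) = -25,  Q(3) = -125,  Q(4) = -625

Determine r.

5

Consecutive ratio: -25/(-5) = 5, and -125/(-25) = 5, so r = 5.
Then A·5^1 = -5 gives A = -1, and Q(n) = -1·5^n.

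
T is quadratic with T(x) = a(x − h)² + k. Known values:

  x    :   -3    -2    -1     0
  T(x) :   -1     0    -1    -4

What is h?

-2

First differences 1, -1, -3; second difference -2 = 2a, so a = -1.
Expanding, the x-coefficient is −2ah = 2h; matching it to the data gives h = -2, and then k = 0.
So T(x) = -1(x + 2)² + 0.
Hence h = -2.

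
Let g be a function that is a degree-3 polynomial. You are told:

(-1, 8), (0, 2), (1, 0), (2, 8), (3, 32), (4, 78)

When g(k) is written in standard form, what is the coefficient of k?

Write g(k) = ak³ + bk² + ck + d; the 6 given values yield a linear system in the 4 coefficients.
Solving, g(k) = k³ + 2k² - 5k + 2.
The coefficient of k is -5.

-5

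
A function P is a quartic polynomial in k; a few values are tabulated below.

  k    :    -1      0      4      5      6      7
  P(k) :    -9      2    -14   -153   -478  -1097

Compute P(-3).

-217

Write P(k) = ak^4 + bk³ + ck² + dk + e; the 6 given values yield a linear system in the 5 coefficients.
Solving, P(k) = -k^4 + 4k³ - 2k² + 4k + 2.
Then P(-3) = -217.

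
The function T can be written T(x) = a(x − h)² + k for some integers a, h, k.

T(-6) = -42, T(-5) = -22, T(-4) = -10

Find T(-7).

First differences 20, 12; second difference -8 = 2a, so a = -4.
Expanding, the x-coefficient is −2ah = 8h; matching it to the data gives h = -3, and then k = -6.
So T(x) = -4(x + 3)² − 6.
T(-7) = -4·(-4)² − 6 = -70.

-70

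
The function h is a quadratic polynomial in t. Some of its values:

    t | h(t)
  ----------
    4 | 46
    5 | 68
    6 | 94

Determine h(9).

Write h(t) = at² + bt + c; the 3 given values yield a linear system in the 3 coefficients.
Solving, h(t) = 2t² + 4t - 2.
Then h(9) = 196.

196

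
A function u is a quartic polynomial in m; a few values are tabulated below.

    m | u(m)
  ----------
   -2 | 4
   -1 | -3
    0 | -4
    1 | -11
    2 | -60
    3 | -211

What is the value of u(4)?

First differences: -7, -1, -7, -49, -151. Second differences: 6, -6, -42, -102. Third differences: -12, -36, -60. Fourth differences: -24, -24.
Level-4 differences are constant, so u has degree 4.
Fitting a degree-4 polynomial gives u(m) = -m^4 - 4m³ - 2m² - 4.
Then u(4) = -548.

-548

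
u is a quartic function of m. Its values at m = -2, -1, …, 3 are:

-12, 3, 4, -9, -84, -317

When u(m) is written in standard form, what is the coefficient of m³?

First differences: 15, 1, -13, -75, -233. Second differences: -14, -14, -62, -158. Third differences: 0, -48, -96. Fourth differences: -48, -48.
Level-4 differences are constant, so u has degree 4.
Fitting a degree-4 polynomial gives u(m) = -2m^4 - 4m³ - 5m² - 2m + 4.
The coefficient of m³ is -4.

-4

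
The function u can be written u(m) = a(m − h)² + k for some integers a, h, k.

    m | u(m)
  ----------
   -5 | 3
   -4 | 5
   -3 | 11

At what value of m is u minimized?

First differences 2, 6; second difference 4 = 2a, so a = 2.
Expanding, the m-coefficient is −2ah = -4h; matching it to the data gives h = -5, and then k = 3.
So u(m) = 2(m + 5)² + 3.
Hence h = -5.

-5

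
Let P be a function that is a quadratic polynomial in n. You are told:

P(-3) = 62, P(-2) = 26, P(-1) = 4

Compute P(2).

Write P(n) = an² + bn + c; the 3 given values yield a linear system in the 3 coefficients.
Solving, P(n) = 7n² - n - 4.
Then P(2) = 22.

22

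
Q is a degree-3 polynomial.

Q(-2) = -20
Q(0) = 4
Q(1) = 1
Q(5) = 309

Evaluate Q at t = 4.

148

Write Q(t) = at³ + bt² + ct + d; the 4 given values yield a linear system in the 4 coefficients.
Solving, Q(t) = 3t³ - 2t² - 4t + 4.
Then Q(4) = 148.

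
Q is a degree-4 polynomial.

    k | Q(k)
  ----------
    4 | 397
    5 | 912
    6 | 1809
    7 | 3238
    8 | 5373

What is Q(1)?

Write Q(k) = ak^4 + bk³ + ck² + dk + e; the 5 given values yield a linear system in the 5 coefficients.
Solving, Q(k) = k^4 + 3k³ - 5k² + 8k - 3.
Then Q(1) = 4.

4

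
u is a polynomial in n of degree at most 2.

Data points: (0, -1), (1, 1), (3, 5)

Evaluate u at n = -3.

Write u(n) = an² + bn + c; the 3 given values yield a linear system in the 3 coefficients.
Solving, the leading coefficient vanishes, and u(n) = 2n - 1.
Then u(-3) = -7.

-7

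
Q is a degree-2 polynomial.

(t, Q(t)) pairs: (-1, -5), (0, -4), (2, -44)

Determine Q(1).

Write Q(t) = at² + bt + c; the 3 given values yield a linear system in the 3 coefficients.
Solving, Q(t) = -7t² - 6t - 4.
Then Q(1) = -17.

-17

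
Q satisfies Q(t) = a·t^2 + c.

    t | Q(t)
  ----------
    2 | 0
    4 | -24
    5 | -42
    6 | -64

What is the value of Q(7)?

-90

From Q(2) = 0 and Q(4) = -24: 4a + c = 0 and 16a + c = -24.
Subtracting: 12a = -24, so a = -2; then c = 0 − (-2)·4 = 8.
So Q(t) = -2t² + 8, and Q(7) = -90.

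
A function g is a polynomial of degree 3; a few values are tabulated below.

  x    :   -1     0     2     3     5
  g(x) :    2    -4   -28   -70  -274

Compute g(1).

Write g(x) = ax³ + bx² + cx + d; the 5 given values yield a linear system in the 4 coefficients.
Solving, g(x) = -2x³ - 4x - 4.
Then g(1) = -10.

-10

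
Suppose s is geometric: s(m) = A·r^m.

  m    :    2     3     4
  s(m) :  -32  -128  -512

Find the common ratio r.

Consecutive ratio: -128/(-32) = 4, and -512/(-128) = 4, so r = 4.
Then A·4^2 = -32 gives A = -2, and s(m) = -2·4^m.

4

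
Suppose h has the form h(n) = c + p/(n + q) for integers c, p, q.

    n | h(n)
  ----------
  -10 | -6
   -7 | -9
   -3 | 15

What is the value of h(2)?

(h(n) − c)(n + q) = p for each data point; the three points give a linear system in c and q, then p follows.
Solving: c = -3, q = 4, p = 18, so h(n) = -3 + 18/(n + 4).
Then h(2) = -3 + 18/6 = 0.

0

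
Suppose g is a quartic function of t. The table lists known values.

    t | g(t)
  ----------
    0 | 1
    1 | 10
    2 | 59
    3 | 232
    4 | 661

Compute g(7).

Write g(t) = at^4 + bt³ + ct² + dt + e; the 5 given values yield a linear system in the 5 coefficients.
Solving, g(t) = 2t^4 + 2t³ + 5t + 1.
Then g(7) = 5524.

5524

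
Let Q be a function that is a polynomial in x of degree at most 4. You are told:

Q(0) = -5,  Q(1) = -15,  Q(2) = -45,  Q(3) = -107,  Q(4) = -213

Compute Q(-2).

3

Write Q(x) = ax^4 + bx³ + cx² + dx + e; the 5 given values yield a linear system in the 5 coefficients.
Solving, the leading coefficient vanishes, and Q(x) = -2x³ - 4x² - 4x - 5.
Then Q(-2) = 3.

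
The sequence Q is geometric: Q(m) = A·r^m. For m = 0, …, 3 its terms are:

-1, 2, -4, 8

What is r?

Consecutive ratio: 2/(-1) = -2, and -4/2 = -2, so r = -2.
Then A·(-2)^0 = -1 gives A = -1, and Q(m) = -1·(-2)^m.

-2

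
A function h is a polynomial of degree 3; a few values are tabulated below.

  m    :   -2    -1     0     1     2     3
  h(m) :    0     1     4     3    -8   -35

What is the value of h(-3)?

7

First differences: 1, 3, -1, -11, -27. Second differences: 2, -4, -10, -16. Third differences: -6, -6, -6.
Level-3 differences are constant, so h has degree 3.
Fitting a degree-3 polynomial gives h(m) = -m³ - 2m² + 2m + 4.
Then h(-3) = 7.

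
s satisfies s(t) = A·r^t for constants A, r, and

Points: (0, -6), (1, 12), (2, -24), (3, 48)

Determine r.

-2

Consecutive ratio: 12/(-6) = -2, and -24/12 = -2, so r = -2.
Then A·(-2)^0 = -6 gives A = -6, and s(t) = -6·(-2)^t.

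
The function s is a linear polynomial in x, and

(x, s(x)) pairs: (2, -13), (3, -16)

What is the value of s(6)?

Write s(x) = ax + b; the 2 given values yield a linear system in the 2 coefficients.
Solving, s(x) = -3x - 7.
Then s(6) = -25.

-25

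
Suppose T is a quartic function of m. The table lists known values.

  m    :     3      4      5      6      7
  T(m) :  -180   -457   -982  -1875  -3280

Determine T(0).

Write T(m) = am^4 + bm³ + cm² + dm + e; the 5 given values yield a linear system in the 5 coefficients.
Solving, T(m) = -m^4 - 2m³ - 3m² - 7m + 3.
Then T(0) = 3.

3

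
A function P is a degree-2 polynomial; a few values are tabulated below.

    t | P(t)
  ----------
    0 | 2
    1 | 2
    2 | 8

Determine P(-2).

Write P(t) = at² + bt + c; the 3 given values yield a linear system in the 3 coefficients.
Solving, P(t) = 3t² - 3t + 2.
Then P(-2) = 20.

20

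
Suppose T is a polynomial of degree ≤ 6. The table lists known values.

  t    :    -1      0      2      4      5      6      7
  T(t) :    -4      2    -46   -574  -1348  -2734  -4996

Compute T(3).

Write T(t) = at^6 + bt^5 + ct^4 + dt³ + et² + pt + q; the 7 given values yield a linear system in the 7 coefficients.
Solving, the top 2 coefficients vanish, and T(t) = -2t^4 - 4t² + 2.
Then T(3) = -196.

-196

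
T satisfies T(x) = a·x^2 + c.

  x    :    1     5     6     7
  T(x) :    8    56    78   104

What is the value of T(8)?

From T(1) = 8 and T(5) = 56: 1a + c = 8 and 25a + c = 56.
Subtracting: 24a = 48, so a = 2; then c = 8 − 2·1 = 6.
So T(x) = 2x² + 6, and T(8) = 134.

134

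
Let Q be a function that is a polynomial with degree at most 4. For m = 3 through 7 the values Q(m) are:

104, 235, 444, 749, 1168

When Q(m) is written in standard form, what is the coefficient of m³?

Write Q(m) = am^4 + bm³ + cm² + dm + e; the 5 given values yield a linear system in the 5 coefficients.
Solving, the leading coefficient vanishes, and Q(m) = 3m³ + 3m² - m - 1.
The coefficient of m³ is 3.

3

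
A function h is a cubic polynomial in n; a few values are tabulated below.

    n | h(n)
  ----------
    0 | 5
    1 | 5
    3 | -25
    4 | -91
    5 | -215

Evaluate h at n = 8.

Write h(n) = an³ + bn² + cn + d; the 5 given values yield a linear system in the 4 coefficients.
Solving, h(n) = -3n³ + 7n² - 4n + 5.
Then h(8) = -1115.

-1115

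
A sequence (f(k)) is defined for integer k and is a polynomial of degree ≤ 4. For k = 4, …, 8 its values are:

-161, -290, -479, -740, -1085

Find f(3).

First differences: -129, -189, -261, -345. Second differences: -60, -72, -84. Third differences: -12, -12.
Level-3 differences are constant, so f has degree 3.
Fitting a degree-3 polynomial gives f(k) = -2k³ - 7k - 5.
Then f(3) = -80.

-80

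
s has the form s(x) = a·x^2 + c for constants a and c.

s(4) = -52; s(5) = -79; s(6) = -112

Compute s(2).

From s(4) = -52 and s(5) = -79: 16a + c = -52 and 25a + c = -79.
Subtracting: 9a = -27, so a = -3; then c = -52 − (-3)·16 = -4.
So s(x) = -3x² − 4, and s(2) = -16.

-16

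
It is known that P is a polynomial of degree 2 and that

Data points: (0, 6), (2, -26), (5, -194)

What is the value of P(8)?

Write P(x) = ax² + bx + c; the 3 given values yield a linear system in the 3 coefficients.
Solving, P(x) = -8x² + 6.
Then P(8) = -506.

-506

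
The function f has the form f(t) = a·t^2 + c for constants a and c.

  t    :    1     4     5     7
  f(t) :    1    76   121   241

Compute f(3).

From f(1) = 1 and f(4) = 76: 1a + c = 1 and 16a + c = 76.
Subtracting: 15a = 75, so a = 5; then c = 1 − 5·1 = -4.
So f(t) = 5t² − 4, and f(3) = 41.

41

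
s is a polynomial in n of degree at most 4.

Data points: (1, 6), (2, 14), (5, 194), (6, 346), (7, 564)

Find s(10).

1734

Write s(n) = an^4 + bn³ + cn² + dn + e; the 5 given values yield a linear system in the 5 coefficients.
Solving, the leading coefficient vanishes, and s(n) = 2n³ - 3n² + 3n + 4.
Then s(10) = 1734.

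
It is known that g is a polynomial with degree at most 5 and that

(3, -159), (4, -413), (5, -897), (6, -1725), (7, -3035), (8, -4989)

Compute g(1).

First differences: -254, -484, -828, -1310, -1954. Second differences: -230, -344, -482, -644. Third differences: -114, -138, -162. Fourth differences: -24, -24.
Level-4 differences are constant, so g has degree 4.
Fitting a degree-4 polynomial gives g(m) = -m^4 - m³ - 6m² + 3.
Then g(1) = -5.

-5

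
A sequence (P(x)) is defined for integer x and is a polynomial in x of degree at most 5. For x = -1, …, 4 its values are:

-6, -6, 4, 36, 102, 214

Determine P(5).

384

First differences: 0, 10, 32, 66, 112. Second differences: 10, 22, 34, 46. Third differences: 12, 12, 12.
Level-3 differences are constant, so P has degree 3.
Extending the table by one column gives the next first difference 170, so P(5) = 214 + 170 = 384.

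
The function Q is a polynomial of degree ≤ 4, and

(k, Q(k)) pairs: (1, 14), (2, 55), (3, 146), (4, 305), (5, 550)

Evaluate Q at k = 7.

First differences: 41, 91, 159, 245. Second differences: 50, 68, 86. Third differences: 18, 18.
Level-3 differences are constant, so Q has degree 3.
Fitting a degree-3 polynomial gives Q(k) = 3k³ + 7k² - k + 5.
Then Q(7) = 1370.

1370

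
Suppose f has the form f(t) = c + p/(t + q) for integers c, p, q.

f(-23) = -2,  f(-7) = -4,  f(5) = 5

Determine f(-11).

-3

(f(t) − c)(t + q) = p for each data point; the three points give a linear system in c and q, then p follows.
Solving: c = -1, q = -1, p = 24, so f(t) = -1 + 24/(t − 1).
Then f(-11) = -1 + 24/(-12) = -3.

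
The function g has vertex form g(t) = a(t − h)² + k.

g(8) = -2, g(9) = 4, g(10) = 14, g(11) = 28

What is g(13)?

First differences 6, 10, 14; second difference 4 = 2a, so a = 2.
Expanding, the t-coefficient is −2ah = -4h; matching it to the data gives h = 7, and then k = -4.
So g(t) = 2(t − 7)² − 4.
g(13) = 2·6² − 4 = 68.

68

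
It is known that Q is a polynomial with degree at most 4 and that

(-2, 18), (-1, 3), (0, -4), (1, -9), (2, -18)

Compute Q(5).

-129

First differences: -15, -7, -5, -9. Second differences: 8, 2, -4. Third differences: -6, -6.
Level-3 differences are constant, so Q has degree 3.
Fitting a degree-3 polynomial gives Q(k) = -k³ + k² - 5k - 4.
Then Q(5) = -129.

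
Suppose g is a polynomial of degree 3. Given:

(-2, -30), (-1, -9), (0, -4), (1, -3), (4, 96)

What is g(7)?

591

Write g(x) = ax³ + bx² + cx + d; the 5 given values yield a linear system in the 4 coefficients.
Solving, g(x) = 2x³ - 2x² + x - 4.
Then g(7) = 591.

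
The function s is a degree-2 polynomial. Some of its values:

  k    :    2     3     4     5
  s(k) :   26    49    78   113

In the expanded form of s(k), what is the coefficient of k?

Write s(k) = ak² + bk + c; the 4 given values yield a linear system in the 3 coefficients.
Solving, s(k) = 3k² + 8k - 2.
The coefficient of k is 8.

8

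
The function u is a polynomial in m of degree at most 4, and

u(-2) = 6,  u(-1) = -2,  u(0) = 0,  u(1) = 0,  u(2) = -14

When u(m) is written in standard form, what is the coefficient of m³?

-2

Write u(m) = am^4 + bm³ + cm² + dm + e; the 5 given values yield a linear system in the 5 coefficients.
Solving, the leading coefficient vanishes, and u(m) = -2m³ - m² + 3m.
The coefficient of m³ is -2.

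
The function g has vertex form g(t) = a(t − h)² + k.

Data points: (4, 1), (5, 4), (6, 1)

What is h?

5

First differences 3, -3; second difference -6 = 2a, so a = -3.
Expanding, the t-coefficient is −2ah = 6h; matching it to the data gives h = 5, and then k = 4.
So g(t) = -3(t − 5)² + 4.
Hence h = 5.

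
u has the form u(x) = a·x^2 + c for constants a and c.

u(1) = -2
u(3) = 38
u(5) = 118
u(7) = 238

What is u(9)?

398

From u(1) = -2 and u(3) = 38: 1a + c = -2 and 9a + c = 38.
Subtracting: 8a = 40, so a = 5; then c = -2 − 5·1 = -7.
So u(x) = 5x² − 7, and u(9) = 398.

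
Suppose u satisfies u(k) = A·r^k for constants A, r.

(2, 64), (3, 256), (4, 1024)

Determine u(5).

Consecutive ratio: 256/64 = 4, and 1024/256 = 4, so r = 4.
Then A·4^2 = 64 gives A = 4, and u(k) = 4·4^k.
u(5) = 4·4^5 = 4096.

4096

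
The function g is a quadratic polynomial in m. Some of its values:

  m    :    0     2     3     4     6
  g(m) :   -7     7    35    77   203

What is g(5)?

133

Write g(m) = am² + bm + c; the 5 given values yield a linear system in the 3 coefficients.
Solving, g(m) = 7m² - 7m - 7.
Then g(5) = 133.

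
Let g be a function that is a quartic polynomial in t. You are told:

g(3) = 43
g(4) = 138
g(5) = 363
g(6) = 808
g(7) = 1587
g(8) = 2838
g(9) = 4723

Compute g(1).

3

Write g(t) = at^4 + bt³ + ct² + dt + e; the 7 given values yield a linear system in the 5 coefficients.
Solving, g(t) = t^4 - 3t³ + 4t² + 3t - 2.
Then g(1) = 3.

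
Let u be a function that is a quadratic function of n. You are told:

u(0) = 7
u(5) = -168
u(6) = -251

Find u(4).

-101

Write u(n) = an² + bn + c; the 3 given values yield a linear system in the 3 coefficients.
Solving, u(n) = -8n² + 5n + 7.
Then u(4) = -101.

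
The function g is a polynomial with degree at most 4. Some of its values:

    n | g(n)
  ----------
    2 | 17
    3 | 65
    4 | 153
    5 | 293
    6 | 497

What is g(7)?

777

First differences: 48, 88, 140, 204. Second differences: 40, 52, 64. Third differences: 12, 12.
Level-3 differences are constant, so g has degree 3.
Fitting a degree-3 polynomial gives g(n) = 2n³ + 2n² - 7.
Then g(7) = 777.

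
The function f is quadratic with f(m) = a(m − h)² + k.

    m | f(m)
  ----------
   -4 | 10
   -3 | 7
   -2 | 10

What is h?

First differences -3, 3; second difference 6 = 2a, so a = 3.
Expanding, the m-coefficient is −2ah = -6h; matching it to the data gives h = -3, and then k = 7.
So f(m) = 3(m + 3)² + 7.
Hence h = -3.

-3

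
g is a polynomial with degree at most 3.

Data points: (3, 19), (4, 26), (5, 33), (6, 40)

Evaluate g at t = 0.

First differences: 7, 7, 7.
Level-1 differences are constant, so g has degree 1.
Fitting a degree-1 polynomial gives g(t) = 7t - 2.
Then g(0) = -2.

-2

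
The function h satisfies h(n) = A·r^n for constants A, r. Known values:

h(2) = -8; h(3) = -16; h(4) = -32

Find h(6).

-128

Consecutive ratio: -16/(-8) = 2, and -32/(-16) = 2, so r = 2.
Then A·2^2 = -8 gives A = -2, and h(n) = -2·2^n.
h(6) = -2·2^6 = -128.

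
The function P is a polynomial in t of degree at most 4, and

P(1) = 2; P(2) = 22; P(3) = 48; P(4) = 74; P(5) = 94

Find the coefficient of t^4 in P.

0

Write P(t) = at^4 + bt³ + ct² + dt + e; the 5 given values yield a linear system in the 5 coefficients.
Solving, the leading coefficient vanishes, and P(t) = -t³ + 9t² - 6.
The coefficient of t^4 is 0.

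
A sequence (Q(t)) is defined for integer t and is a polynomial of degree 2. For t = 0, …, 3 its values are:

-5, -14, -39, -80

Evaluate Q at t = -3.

-74

First differences: -9, -25, -41. Second differences: -16, -16.
Level-2 differences are constant, so Q has degree 2.
Fitting a degree-2 polynomial gives Q(t) = -8t² - t - 5.
Then Q(-3) = -74.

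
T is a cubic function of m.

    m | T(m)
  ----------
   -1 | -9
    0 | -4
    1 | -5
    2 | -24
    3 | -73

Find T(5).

-309

First differences: 5, -1, -19, -49. Second differences: -6, -18, -30. Third differences: -12, -12.
Level-3 differences are constant, so T has degree 3.
Fitting a degree-3 polynomial gives T(m) = -2m³ - 3m² + 4m - 4.
Then T(5) = -309.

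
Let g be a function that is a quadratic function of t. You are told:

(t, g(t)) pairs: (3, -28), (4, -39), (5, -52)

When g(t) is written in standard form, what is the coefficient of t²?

Write g(t) = at² + bt + c; the 3 given values yield a linear system in the 3 coefficients.
Solving, g(t) = -t² - 4t - 7.
The coefficient of t² is -1.

-1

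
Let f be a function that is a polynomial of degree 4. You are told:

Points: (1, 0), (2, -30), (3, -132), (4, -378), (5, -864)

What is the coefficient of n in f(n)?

Write f(n) = an^4 + bn³ + cn² + dn + e; the 5 given values yield a linear system in the 5 coefficients.
Solving, f(n) = -n^4 - 2n³ + n² - 4n + 6.
The coefficient of n is -4.

-4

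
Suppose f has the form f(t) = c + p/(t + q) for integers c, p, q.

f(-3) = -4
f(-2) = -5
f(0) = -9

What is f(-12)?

(f(t) − c)(t + q) = p for each data point; the three points give a linear system in c and q, then p follows.
Solving: c = 1, q = -3, p = 30, so f(t) = 1 + 30/(t − 3).
Then f(-12) = 1 + 30/(-15) = -1.

-1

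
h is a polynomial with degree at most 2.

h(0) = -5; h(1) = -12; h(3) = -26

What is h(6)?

-47

Write h(x) = ax² + bx + c; the 3 given values yield a linear system in the 3 coefficients.
Solving, the leading coefficient vanishes, and h(x) = -7x - 5.
Then h(6) = -47.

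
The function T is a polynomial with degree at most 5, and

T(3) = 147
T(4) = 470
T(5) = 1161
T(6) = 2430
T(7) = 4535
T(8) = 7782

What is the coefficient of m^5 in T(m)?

0

Write T(m) = am^5 + bm^4 + cm³ + dm² + em + p; the 6 given values yield a linear system in the 6 coefficients.
Solving, the leading coefficient vanishes, and T(m) = 2m^4 - m³ + 2m² - 4m + 6.
The coefficient of m^5 is 0.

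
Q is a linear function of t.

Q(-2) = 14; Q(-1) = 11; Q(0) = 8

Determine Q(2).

2

First differences: -3, -3.
Level-1 differences are constant, so Q has degree 1.
Fitting a degree-1 polynomial gives Q(t) = -3t + 8.
Then Q(2) = 2.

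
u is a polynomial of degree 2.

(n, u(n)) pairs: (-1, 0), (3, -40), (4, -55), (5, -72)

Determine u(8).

-135

Write u(n) = an² + bn + c; the 4 given values yield a linear system in the 3 coefficients.
Solving, u(n) = -n² - 8n - 7.
Then u(8) = -135.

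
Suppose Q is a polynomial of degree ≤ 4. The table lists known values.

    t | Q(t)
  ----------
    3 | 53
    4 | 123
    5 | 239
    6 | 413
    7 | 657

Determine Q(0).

First differences: 70, 116, 174, 244. Second differences: 46, 58, 70. Third differences: 12, 12.
Level-3 differences are constant, so Q has degree 3.
Fitting a degree-3 polynomial gives Q(t) = 2t³ - t² + 3t - 1.
Then Q(0) = -1.

-1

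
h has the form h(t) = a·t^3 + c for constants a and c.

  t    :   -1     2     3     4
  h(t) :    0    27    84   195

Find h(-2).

-21

From h(-1) = 0 and h(2) = 27: -1a + c = 0 and 8a + c = 27.
Subtracting: 9a = 27, so a = 3; then c = 0 − 3·(-1) = 3.
So h(t) = 3t³ + 3, and h(-2) = -21.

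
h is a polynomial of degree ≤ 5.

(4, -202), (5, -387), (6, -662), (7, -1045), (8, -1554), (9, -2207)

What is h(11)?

First differences: -185, -275, -383, -509, -653. Second differences: -90, -108, -126, -144. Third differences: -18, -18, -18.
Level-3 differences are constant, so h has degree 3.
Fitting a degree-3 polynomial gives h(t) = -3t³ - 2t - 2.
Then h(11) = -4017.

-4017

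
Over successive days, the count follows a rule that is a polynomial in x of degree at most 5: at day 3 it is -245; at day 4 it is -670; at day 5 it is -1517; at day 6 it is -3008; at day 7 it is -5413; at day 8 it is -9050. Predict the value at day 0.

-2

Write the value at x as u(x).
Write u(x) = ax^5 + bx^4 + cx³ + dx² + ex + p; the 6 given values yield a linear system in the 6 coefficients.
Solving, the leading coefficient vanishes, and u(x) = -2x^4 - x³ - 5x² - 3x - 2.
Then u(0) = -2.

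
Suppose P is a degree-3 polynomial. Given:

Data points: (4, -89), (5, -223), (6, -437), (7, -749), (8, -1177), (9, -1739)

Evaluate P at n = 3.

First differences: -134, -214, -312, -428, -562. Second differences: -80, -98, -116, -134. Third differences: -18, -18, -18.
Level-3 differences are constant, so P has degree 3.
Fitting a degree-3 polynomial gives P(n) = -3n³ + 5n² + 4n + 7.
Then P(3) = -17.

-17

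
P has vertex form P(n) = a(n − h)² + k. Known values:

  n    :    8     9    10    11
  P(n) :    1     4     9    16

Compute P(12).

First differences 3, 5, 7; second difference 2 = 2a, so a = 1.
Expanding, the n-coefficient is −2ah = -2h; matching it to the data gives h = 7, and then k = 0.
So P(n) = 1(n − 7)² + 0.
P(12) = 1·5² + 0 = 25.

25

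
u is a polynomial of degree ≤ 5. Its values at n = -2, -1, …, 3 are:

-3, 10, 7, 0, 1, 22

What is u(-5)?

First differences: 13, -3, -7, 1, 21. Second differences: -16, -4, 8, 20. Third differences: 12, 12, 12.
Level-3 differences are constant, so u has degree 3.
Fitting a degree-3 polynomial gives u(n) = 2n³ - 2n² - 7n + 7.
Then u(-5) = -258.

-258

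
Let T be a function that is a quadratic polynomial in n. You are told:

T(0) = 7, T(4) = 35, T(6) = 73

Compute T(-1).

Write T(n) = an² + bn + c; the 3 given values yield a linear system in the 3 coefficients.
Solving, T(n) = 2n² - n + 7.
Then T(-1) = 10.

10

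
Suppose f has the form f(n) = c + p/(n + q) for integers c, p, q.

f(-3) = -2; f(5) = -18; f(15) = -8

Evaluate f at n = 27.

-7

(f(n) − c)(n + q) = p for each data point; the three points give a linear system in c and q, then p follows.
Solving: c = -6, q = -3, p = -24, so f(n) = -6 − 24/(n − 3).
Then f(27) = -6 − 24/24 = -7.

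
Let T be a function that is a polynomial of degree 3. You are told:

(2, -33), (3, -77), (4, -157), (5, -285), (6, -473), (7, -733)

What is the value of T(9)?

-1517

First differences: -44, -80, -128, -188, -260. Second differences: -36, -48, -60, -72. Third differences: -12, -12, -12.
Level-3 differences are constant, so T has degree 3.
Fitting a degree-3 polynomial gives T(x) = -2x³ - 6x - 5.
Then T(9) = -1517.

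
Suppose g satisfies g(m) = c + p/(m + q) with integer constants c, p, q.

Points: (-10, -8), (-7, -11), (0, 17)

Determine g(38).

(g(m) − c)(m + q) = p for each data point; the three points give a linear system in c and q, then p follows.
Solving: c = -3, q = 2, p = 40, so g(m) = -3 + 40/(m + 2).
Then g(38) = -3 + 40/40 = -2.

-2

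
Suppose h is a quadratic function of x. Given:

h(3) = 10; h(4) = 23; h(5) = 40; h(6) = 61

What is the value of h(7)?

86

First differences: 13, 17, 21. Second differences: 4, 4.
Level-2 differences are constant, so h has degree 2.
Fitting a degree-2 polynomial gives h(x) = 2x² - x - 5.
Then h(7) = 86.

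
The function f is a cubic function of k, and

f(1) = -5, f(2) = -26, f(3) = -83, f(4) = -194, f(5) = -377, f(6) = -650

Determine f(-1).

Write f(k) = ak³ + bk² + ck + d; the 6 given values yield a linear system in the 4 coefficients.
Solving, f(k) = -3k³ - 2.
Then f(-1) = 1.

1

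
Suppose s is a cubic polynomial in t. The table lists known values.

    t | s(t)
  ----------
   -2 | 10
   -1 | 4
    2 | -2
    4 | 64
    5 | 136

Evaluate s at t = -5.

Write s(t) = at³ + bt² + ct + d; the 5 given values yield a linear system in the 4 coefficients.
Solving, s(t) = t³ + 2t² - 7t - 4.
Then s(-5) = -44.

-44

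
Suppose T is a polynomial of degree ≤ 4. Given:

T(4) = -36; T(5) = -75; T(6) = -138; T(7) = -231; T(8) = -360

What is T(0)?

0

First differences: -39, -63, -93, -129. Second differences: -24, -30, -36. Third differences: -6, -6.
Level-3 differences are constant, so T has degree 3.
Fitting a degree-3 polynomial gives T(t) = -t³ + 3t² - 5t.
The constant term is T(0) = 0.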